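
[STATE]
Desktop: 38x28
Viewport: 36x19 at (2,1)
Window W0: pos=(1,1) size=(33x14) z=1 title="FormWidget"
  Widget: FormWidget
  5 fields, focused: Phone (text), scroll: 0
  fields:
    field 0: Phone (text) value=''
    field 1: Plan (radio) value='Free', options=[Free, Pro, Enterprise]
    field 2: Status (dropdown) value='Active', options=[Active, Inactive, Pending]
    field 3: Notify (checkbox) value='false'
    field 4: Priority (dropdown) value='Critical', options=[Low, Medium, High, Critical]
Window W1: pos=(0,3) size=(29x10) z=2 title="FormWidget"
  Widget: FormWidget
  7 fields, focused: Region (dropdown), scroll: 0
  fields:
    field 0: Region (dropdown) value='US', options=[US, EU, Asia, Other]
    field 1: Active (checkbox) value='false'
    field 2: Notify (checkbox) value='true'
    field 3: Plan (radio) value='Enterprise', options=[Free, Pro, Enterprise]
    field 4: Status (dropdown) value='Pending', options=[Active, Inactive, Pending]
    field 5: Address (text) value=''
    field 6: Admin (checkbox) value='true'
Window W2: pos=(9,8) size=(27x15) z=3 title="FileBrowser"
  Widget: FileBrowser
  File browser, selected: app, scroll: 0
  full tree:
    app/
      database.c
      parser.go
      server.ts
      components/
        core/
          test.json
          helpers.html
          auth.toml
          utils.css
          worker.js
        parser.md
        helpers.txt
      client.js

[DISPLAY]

━━━━━━━━━━━━━━━━━━━━━━━━━━━━━━━┓    
 FormWidget                    ┃    
━━━━━━━━━━━━━━━━━━━━━━━━━━┓────┨    
FormWidget                ┃   ]┃    
──────────────────────────┨ Pro┃    
 Region:     [US        ▼]┃  ▼]┃    
 Active:     [ ]          ┃    ┃    
 Notify┏━━━━━━━━━━━━━━━━━━━━━━━━━┓  
 Plan: ┃ FileBrowser             ┃  
 Status┠─────────────────────────┨  
 Addres┃> [-] app/               ┃  
━━━━━━━┃    database.c           ┃  
       ┃    parser.go            ┃  
━━━━━━━┃    server.ts            ┃  
       ┃    [+] components/      ┃  
       ┃    client.js            ┃  
       ┃                         ┃  
       ┃                         ┃  
       ┃                         ┃  


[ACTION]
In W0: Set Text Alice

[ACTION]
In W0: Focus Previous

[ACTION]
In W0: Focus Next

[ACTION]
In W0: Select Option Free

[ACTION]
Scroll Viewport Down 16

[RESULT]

 Plan: ┃ FileBrowser             ┃  
 Status┠─────────────────────────┨  
 Addres┃> [-] app/               ┃  
━━━━━━━┃    database.c           ┃  
       ┃    parser.go            ┃  
━━━━━━━┃    server.ts            ┃  
       ┃    [+] components/      ┃  
       ┃    client.js            ┃  
       ┃                         ┃  
       ┃                         ┃  
       ┃                         ┃  
       ┃                         ┃  
       ┃                         ┃  
       ┗━━━━━━━━━━━━━━━━━━━━━━━━━┛  
                                    
                                    
                                    
                                    
                                    


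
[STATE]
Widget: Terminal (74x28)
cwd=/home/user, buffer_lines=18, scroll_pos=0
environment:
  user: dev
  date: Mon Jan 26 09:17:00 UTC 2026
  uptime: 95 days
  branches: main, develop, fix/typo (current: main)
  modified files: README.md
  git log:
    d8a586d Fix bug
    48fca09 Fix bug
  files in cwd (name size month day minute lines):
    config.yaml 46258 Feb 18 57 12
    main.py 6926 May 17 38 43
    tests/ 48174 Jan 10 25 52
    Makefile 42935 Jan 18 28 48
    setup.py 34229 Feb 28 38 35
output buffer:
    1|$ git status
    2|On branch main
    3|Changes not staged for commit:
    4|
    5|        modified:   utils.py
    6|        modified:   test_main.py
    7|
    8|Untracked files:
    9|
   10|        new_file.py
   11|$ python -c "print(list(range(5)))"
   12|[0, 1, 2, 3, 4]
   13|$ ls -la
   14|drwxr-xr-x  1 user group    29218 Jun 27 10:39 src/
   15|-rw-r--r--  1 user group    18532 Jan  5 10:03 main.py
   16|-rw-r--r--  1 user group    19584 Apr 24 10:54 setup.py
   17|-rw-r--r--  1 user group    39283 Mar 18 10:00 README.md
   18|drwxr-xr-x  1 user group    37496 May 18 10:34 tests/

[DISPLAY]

$ git status                                                              
On branch main                                                            
Changes not staged for commit:                                            
                                                                          
        modified:   utils.py                                              
        modified:   test_main.py                                          
                                                                          
Untracked files:                                                          
                                                                          
        new_file.py                                                       
$ python -c "print(list(range(5)))"                                       
[0, 1, 2, 3, 4]                                                           
$ ls -la                                                                  
drwxr-xr-x  1 user group    29218 Jun 27 10:39 src/                       
-rw-r--r--  1 user group    18532 Jan  5 10:03 main.py                    
-rw-r--r--  1 user group    19584 Apr 24 10:54 setup.py                   
-rw-r--r--  1 user group    39283 Mar 18 10:00 README.md                  
drwxr-xr-x  1 user group    37496 May 18 10:34 tests/                     
$ █                                                                       
                                                                          
                                                                          
                                                                          
                                                                          
                                                                          
                                                                          
                                                                          
                                                                          
                                                                          


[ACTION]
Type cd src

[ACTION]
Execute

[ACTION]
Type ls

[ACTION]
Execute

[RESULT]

$ git status                                                              
On branch main                                                            
Changes not staged for commit:                                            
                                                                          
        modified:   utils.py                                              
        modified:   test_main.py                                          
                                                                          
Untracked files:                                                          
                                                                          
        new_file.py                                                       
$ python -c "print(list(range(5)))"                                       
[0, 1, 2, 3, 4]                                                           
$ ls -la                                                                  
drwxr-xr-x  1 user group    29218 Jun 27 10:39 src/                       
-rw-r--r--  1 user group    18532 Jan  5 10:03 main.py                    
-rw-r--r--  1 user group    19584 Apr 24 10:54 setup.py                   
-rw-r--r--  1 user group    39283 Mar 18 10:00 README.md                  
drwxr-xr-x  1 user group    37496 May 18 10:34 tests/                     
$ cd src                                                                  
                                                                          
$ ls                                                                      
config.yaml  main.py  tests/  Makefile  setup.py                          
$ █                                                                       
                                                                          
                                                                          
                                                                          
                                                                          
                                                                          


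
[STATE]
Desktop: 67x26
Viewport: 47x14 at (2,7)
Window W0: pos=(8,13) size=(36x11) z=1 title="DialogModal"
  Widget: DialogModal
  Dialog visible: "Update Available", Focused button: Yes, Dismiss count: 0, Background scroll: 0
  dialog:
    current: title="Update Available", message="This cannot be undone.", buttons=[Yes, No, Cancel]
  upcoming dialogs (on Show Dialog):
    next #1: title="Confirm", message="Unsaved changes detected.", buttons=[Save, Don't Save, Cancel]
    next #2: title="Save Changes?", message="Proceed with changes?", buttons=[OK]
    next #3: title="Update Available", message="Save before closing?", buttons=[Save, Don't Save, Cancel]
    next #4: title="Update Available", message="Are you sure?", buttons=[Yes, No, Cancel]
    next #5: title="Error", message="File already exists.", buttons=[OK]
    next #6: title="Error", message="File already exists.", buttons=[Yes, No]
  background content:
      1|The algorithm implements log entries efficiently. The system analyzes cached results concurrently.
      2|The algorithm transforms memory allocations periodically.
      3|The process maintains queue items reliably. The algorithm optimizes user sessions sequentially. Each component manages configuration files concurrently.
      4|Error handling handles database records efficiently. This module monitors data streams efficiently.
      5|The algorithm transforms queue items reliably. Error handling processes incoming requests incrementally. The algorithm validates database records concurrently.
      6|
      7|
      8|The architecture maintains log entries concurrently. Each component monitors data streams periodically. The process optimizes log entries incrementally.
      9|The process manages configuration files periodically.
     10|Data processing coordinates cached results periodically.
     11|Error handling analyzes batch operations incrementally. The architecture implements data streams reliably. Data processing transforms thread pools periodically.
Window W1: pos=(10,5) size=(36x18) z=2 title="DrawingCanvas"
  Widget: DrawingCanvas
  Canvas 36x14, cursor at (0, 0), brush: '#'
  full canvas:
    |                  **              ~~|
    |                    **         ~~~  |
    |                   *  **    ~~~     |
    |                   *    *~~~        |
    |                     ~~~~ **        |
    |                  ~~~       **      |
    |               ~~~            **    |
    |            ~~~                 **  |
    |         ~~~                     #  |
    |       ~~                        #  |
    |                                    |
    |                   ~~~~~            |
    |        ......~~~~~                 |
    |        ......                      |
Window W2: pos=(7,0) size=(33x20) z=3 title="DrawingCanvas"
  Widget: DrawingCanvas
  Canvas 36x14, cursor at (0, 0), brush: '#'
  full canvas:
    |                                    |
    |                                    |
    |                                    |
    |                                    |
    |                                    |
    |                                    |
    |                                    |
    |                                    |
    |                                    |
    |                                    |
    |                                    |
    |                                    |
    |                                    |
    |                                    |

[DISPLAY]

     ┃                               ┃─────┨   
     ┃                               ┃     ┃   
     ┃                               ┃  ~~~┃   
     ┃                               ┃~~   ┃   
     ┃                               ┃     ┃   
     ┃                               ┃     ┃   
     ┃                               ┃*    ┃   
     ┃                               ┃ **  ┃   
     ┃                               ┃   **┃   
     ┃                               ┃    #┃   
     ┃                               ┃    #┃   
     ┃                               ┃     ┃   
     ┗━━━━━━━━━━━━━━━━━━━━━━━━━━━━━━━┛     ┃   
      ┃T┃        ......~~~~~               ┃   


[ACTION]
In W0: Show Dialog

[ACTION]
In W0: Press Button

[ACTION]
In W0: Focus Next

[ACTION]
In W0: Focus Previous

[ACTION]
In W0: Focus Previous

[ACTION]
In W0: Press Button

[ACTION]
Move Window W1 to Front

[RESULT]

     ┃  ┠──────────────────────────────────┨   
     ┃  ┃+                 **              ┃   
     ┃  ┃                    **         ~~~┃   
     ┃  ┃                   *  **    ~~~   ┃   
     ┃  ┃                   *    *~~~      ┃   
     ┃  ┃                     ~~~~ **      ┃   
     ┃  ┃                  ~~~       **    ┃   
     ┃  ┃               ~~~            **  ┃   
     ┃  ┃            ~~~                 **┃   
     ┃  ┃         ~~~                     #┃   
     ┃  ┃       ~~                        #┃   
     ┃  ┃                                  ┃   
     ┗━━┃                   ~~~~~          ┃   
      ┃T┃        ......~~~~~               ┃   


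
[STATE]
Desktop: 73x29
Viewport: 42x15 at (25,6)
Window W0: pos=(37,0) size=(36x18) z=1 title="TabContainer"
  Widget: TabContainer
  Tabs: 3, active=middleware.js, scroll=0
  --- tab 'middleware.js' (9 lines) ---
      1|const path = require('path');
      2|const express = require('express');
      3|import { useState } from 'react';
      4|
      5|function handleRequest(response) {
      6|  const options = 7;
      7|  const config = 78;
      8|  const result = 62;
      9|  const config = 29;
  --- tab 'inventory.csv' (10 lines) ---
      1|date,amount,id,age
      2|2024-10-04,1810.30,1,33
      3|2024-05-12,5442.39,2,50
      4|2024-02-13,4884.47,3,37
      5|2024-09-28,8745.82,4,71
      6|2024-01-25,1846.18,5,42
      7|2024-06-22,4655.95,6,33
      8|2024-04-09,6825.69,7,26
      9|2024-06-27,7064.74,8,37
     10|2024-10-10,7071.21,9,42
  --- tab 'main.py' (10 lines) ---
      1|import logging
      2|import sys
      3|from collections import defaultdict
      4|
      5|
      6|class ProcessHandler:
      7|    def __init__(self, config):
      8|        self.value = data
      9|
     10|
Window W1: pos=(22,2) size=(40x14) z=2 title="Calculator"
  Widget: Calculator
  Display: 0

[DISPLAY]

──┬───┬───┬───┐                     ┃'expr
7 │ 8 │ 9 │ ÷ │                     ┃ 'rea
──┼───┼───┼───┤                     ┃     
4 │ 5 │ 6 │ × │                     ┃espon
──┼───┼───┼───┤                     ┃     
1 │ 2 │ 3 │ - │                     ┃     
──┼───┼───┼───┤                     ┃     
0 │ . │ = │ + │                     ┃     
──┴───┴───┴───┘                     ┃     
━━━━━━━━━━━━━━━━━━━━━━━━━━━━━━━━━━━━┛     
            ┃                             
            ┗━━━━━━━━━━━━━━━━━━━━━━━━━━━━━
                                          
                                          
                                          


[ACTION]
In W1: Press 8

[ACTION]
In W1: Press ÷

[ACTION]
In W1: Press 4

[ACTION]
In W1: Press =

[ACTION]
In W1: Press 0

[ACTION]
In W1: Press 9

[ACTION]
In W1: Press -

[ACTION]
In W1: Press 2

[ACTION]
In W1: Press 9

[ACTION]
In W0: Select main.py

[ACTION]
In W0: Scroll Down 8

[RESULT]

──┬───┬───┬───┐                     ┃     
7 │ 8 │ 9 │ ÷ │                     ┃     
──┼───┼───┼───┤                     ┃     
4 │ 5 │ 6 │ × │                     ┃     
──┼───┼───┼───┤                     ┃     
1 │ 2 │ 3 │ - │                     ┃     
──┼───┼───┼───┤                     ┃     
0 │ . │ = │ + │                     ┃     
──┴───┴───┴───┘                     ┃     
━━━━━━━━━━━━━━━━━━━━━━━━━━━━━━━━━━━━┛     
            ┃                             
            ┗━━━━━━━━━━━━━━━━━━━━━━━━━━━━━
                                          
                                          
                                          


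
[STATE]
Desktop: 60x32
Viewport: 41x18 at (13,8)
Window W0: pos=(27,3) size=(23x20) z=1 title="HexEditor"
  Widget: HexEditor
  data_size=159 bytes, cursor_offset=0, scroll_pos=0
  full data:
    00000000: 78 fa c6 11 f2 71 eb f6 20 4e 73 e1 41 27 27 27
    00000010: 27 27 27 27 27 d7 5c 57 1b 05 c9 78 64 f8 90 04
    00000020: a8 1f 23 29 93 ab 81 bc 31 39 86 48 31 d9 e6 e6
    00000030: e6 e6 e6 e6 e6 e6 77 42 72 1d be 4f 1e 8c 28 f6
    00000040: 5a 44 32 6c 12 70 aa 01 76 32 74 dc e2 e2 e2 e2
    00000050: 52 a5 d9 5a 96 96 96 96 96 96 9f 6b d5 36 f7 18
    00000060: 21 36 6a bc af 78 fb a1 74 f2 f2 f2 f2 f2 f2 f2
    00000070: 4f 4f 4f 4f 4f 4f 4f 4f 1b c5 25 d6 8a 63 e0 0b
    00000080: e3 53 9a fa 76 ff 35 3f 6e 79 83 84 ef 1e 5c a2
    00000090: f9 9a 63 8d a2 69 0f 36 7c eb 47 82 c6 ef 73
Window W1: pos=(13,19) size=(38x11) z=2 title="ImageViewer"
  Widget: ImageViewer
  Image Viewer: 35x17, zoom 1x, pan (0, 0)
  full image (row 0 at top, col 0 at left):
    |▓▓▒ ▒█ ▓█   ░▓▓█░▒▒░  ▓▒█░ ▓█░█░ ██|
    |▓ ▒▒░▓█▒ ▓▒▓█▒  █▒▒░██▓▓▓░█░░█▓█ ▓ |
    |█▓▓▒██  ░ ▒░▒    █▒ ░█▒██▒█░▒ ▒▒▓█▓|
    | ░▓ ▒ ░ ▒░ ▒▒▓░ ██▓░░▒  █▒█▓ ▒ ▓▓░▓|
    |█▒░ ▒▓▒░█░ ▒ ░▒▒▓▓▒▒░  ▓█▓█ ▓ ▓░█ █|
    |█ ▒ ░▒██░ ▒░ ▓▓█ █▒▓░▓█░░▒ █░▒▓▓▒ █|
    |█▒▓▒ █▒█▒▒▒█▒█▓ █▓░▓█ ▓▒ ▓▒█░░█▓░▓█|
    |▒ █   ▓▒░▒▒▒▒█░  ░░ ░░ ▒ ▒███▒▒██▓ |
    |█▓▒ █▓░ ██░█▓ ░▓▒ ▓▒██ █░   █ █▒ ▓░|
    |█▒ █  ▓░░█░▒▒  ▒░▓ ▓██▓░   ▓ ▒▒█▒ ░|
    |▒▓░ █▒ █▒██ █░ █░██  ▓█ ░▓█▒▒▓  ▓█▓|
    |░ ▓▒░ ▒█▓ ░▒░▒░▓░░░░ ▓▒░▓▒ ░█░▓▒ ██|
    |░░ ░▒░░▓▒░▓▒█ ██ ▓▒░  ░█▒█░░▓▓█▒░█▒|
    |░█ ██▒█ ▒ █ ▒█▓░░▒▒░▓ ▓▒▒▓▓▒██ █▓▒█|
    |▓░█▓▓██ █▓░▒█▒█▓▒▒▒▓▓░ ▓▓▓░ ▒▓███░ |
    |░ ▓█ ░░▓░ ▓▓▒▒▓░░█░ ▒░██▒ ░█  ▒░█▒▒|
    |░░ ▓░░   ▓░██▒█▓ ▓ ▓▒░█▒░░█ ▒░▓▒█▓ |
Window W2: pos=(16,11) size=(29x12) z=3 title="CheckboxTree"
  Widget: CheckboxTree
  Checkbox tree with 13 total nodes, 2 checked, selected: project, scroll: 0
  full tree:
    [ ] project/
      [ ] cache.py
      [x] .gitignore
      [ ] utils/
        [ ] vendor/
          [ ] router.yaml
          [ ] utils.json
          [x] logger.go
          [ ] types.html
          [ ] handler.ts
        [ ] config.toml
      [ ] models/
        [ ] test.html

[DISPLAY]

              ┃00000020  a8 1f 23 29┃    
              ┃00000030  e6 e6 e6 e6┃    
              ┃00000040  5a 44 32 6c┃    
   ┏━━━━━━━━━━━━━━━━━━━━━━━━━━━┓9 5a┃    
   ┃ CheckboxTree              ┃a bc┃    
   ┠───────────────────────────┨f 4f┃    
   ┃>[-] project/              ┃a fa┃    
   ┃   [ ] cache.py            ┃3 8d┃    
   ┃   [x] .gitignore          ┃    ┃    
   ┃   [-] utils/              ┃    ┃    
   ┃     [-] vendor/           ┃    ┃    
┏━━┃       [ ] router.yaml     ┃━━━━━┓   
┃ I┃       [ ] utils.json      ┃     ┃   
┠──┃       [x] logger.go       ┃─────┨   
┃▓▓┗━━━━━━━━━━━━━━━━━━━━━━━━━━━┛░ ██ ┃   
┃▓ ▒▒░▓█▒ ▓▒▓█▒  █▒▒░██▓▓▓░█░░█▓█ ▓  ┃   
┃█▓▓▒██  ░ ▒░▒    █▒ ░█▒██▒█░▒ ▒▒▓█▓ ┃   
┃ ░▓ ▒ ░ ▒░ ▒▒▓░ ██▓░░▒  █▒█▓ ▒ ▓▓░▓ ┃   


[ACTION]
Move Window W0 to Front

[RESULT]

              ┃00000020  a8 1f 23 29┃    
              ┃00000030  e6 e6 e6 e6┃    
              ┃00000040  5a 44 32 6c┃    
   ┏━━━━━━━━━━┃00000050  52 a5 d9 5a┃    
   ┃ CheckboxT┃00000060  21 36 6a bc┃    
   ┠──────────┃00000070  4f 4f 4f 4f┃    
   ┃>[-] proje┃00000080  e3 53 9a fa┃    
   ┃   [ ] cac┃00000090  f9 9a 63 8d┃    
   ┃   [x] .gi┃                     ┃    
   ┃   [-] uti┃                     ┃    
   ┃     [-] v┃                     ┃    
┏━━┃       [ ]┃                     ┃┓   
┃ I┃       [ ]┃                     ┃┃   
┠──┃       [x]┃                     ┃┨   
┃▓▓┗━━━━━━━━━━┗━━━━━━━━━━━━━━━━━━━━━┛┃   
┃▓ ▒▒░▓█▒ ▓▒▓█▒  █▒▒░██▓▓▓░█░░█▓█ ▓  ┃   
┃█▓▓▒██  ░ ▒░▒    █▒ ░█▒██▒█░▒ ▒▒▓█▓ ┃   
┃ ░▓ ▒ ░ ▒░ ▒▒▓░ ██▓░░▒  █▒█▓ ▒ ▓▓░▓ ┃   


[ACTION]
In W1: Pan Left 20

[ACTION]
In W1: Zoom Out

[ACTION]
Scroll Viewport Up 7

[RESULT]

                                         
                                         
              ┏━━━━━━━━━━━━━━━━━━━━━┓    
              ┃ HexEditor           ┃    
              ┠─────────────────────┨    
              ┃00000000  78 fa c6 11┃    
              ┃00000010  27 27 27 27┃    
              ┃00000020  a8 1f 23 29┃    
              ┃00000030  e6 e6 e6 e6┃    
              ┃00000040  5a 44 32 6c┃    
   ┏━━━━━━━━━━┃00000050  52 a5 d9 5a┃    
   ┃ CheckboxT┃00000060  21 36 6a bc┃    
   ┠──────────┃00000070  4f 4f 4f 4f┃    
   ┃>[-] proje┃00000080  e3 53 9a fa┃    
   ┃   [ ] cac┃00000090  f9 9a 63 8d┃    
   ┃   [x] .gi┃                     ┃    
   ┃   [-] uti┃                     ┃    
   ┃     [-] v┃                     ┃    


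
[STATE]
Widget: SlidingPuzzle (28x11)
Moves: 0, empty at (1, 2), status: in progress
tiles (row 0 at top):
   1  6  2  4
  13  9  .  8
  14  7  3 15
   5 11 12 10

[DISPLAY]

┌────┬────┬────┬────┐       
│  1 │  6 │  2 │  4 │       
├────┼────┼────┼────┤       
│ 13 │  9 │    │  8 │       
├────┼────┼────┼────┤       
│ 14 │  7 │  3 │ 15 │       
├────┼────┼────┼────┤       
│  5 │ 11 │ 12 │ 10 │       
└────┴────┴────┴────┘       
Moves: 0                    
                            


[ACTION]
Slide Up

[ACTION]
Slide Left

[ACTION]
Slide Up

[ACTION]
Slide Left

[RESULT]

┌────┬────┬────┬────┐       
│  1 │  6 │  2 │  4 │       
├────┼────┼────┼────┤       
│ 13 │  9 │  3 │  8 │       
├────┼────┼────┼────┤       
│ 14 │  7 │ 15 │ 10 │       
├────┼────┼────┼────┤       
│  5 │ 11 │ 12 │    │       
└────┴────┴────┴────┘       
Moves: 3                    
                            


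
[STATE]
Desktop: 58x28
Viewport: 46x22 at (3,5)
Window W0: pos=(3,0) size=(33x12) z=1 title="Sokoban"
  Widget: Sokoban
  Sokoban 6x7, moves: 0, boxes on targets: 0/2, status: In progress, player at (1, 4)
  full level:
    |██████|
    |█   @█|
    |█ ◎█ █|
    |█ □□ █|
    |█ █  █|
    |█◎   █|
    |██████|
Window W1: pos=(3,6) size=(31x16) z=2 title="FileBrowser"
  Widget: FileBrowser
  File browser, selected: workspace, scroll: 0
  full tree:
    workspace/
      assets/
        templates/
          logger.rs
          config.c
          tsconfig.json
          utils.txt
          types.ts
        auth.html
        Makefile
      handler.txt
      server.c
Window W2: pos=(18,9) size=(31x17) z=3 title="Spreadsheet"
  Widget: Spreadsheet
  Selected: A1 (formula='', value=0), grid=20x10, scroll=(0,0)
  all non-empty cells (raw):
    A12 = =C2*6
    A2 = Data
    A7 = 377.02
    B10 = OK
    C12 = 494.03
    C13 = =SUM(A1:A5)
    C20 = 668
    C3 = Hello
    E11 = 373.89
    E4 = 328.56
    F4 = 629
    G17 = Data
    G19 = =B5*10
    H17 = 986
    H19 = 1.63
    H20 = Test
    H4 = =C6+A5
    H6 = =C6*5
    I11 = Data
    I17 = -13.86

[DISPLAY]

┃█ ◎█ █                         ┃             
┏━━━━━━━━━━━━━━━━━━━━━━━━━━━━━┓ ┃             
┃ FileBrowser                 ┃ ┃             
┠─────────────────────────────┨ ┃             
┃> [-] workspac┏━━━━━━━━━━━━━━━━━━━━━━━━━━━━━┓
┃    [+] assets┃ Spreadsheet                 ┃
┃    handler.tx┠─────────────────────────────┨
┃    server.c  ┃A1:                          ┃
┃              ┃       A       B       C     ┃
┃              ┃-----------------------------┃
┃              ┃  1      [0]       0       0 ┃
┃              ┃  2 Data           0       0 ┃
┃              ┃  3        0       0Hello    ┃
┃              ┃  4        0       0       0 ┃
┃              ┃  5        0       0       0 ┃
┃              ┃  6        0       0       0 ┃
┗━━━━━━━━━━━━━━┃  7   377.02       0       0 ┃
               ┃  8        0       0       0 ┃
               ┃  9        0       0       0 ┃
               ┃ 10        0OK             0 ┃
               ┗━━━━━━━━━━━━━━━━━━━━━━━━━━━━━┛
                                              


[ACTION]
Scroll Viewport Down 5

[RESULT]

┏━━━━━━━━━━━━━━━━━━━━━━━━━━━━━┓ ┃             
┃ FileBrowser                 ┃ ┃             
┠─────────────────────────────┨ ┃             
┃> [-] workspac┏━━━━━━━━━━━━━━━━━━━━━━━━━━━━━┓
┃    [+] assets┃ Spreadsheet                 ┃
┃    handler.tx┠─────────────────────────────┨
┃    server.c  ┃A1:                          ┃
┃              ┃       A       B       C     ┃
┃              ┃-----------------------------┃
┃              ┃  1      [0]       0       0 ┃
┃              ┃  2 Data           0       0 ┃
┃              ┃  3        0       0Hello    ┃
┃              ┃  4        0       0       0 ┃
┃              ┃  5        0       0       0 ┃
┃              ┃  6        0       0       0 ┃
┗━━━━━━━━━━━━━━┃  7   377.02       0       0 ┃
               ┃  8        0       0       0 ┃
               ┃  9        0       0       0 ┃
               ┃ 10        0OK             0 ┃
               ┗━━━━━━━━━━━━━━━━━━━━━━━━━━━━━┛
                                              
                                              


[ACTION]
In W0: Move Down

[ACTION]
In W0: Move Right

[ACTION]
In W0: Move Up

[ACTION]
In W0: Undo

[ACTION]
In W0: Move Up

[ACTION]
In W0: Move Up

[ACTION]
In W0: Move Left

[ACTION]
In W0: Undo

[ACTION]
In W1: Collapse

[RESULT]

┏━━━━━━━━━━━━━━━━━━━━━━━━━━━━━┓ ┃             
┃ FileBrowser                 ┃ ┃             
┠─────────────────────────────┨ ┃             
┃> [+] workspac┏━━━━━━━━━━━━━━━━━━━━━━━━━━━━━┓
┃              ┃ Spreadsheet                 ┃
┃              ┠─────────────────────────────┨
┃              ┃A1:                          ┃
┃              ┃       A       B       C     ┃
┃              ┃-----------------------------┃
┃              ┃  1      [0]       0       0 ┃
┃              ┃  2 Data           0       0 ┃
┃              ┃  3        0       0Hello    ┃
┃              ┃  4        0       0       0 ┃
┃              ┃  5        0       0       0 ┃
┃              ┃  6        0       0       0 ┃
┗━━━━━━━━━━━━━━┃  7   377.02       0       0 ┃
               ┃  8        0       0       0 ┃
               ┃  9        0       0       0 ┃
               ┃ 10        0OK             0 ┃
               ┗━━━━━━━━━━━━━━━━━━━━━━━━━━━━━┛
                                              
                                              


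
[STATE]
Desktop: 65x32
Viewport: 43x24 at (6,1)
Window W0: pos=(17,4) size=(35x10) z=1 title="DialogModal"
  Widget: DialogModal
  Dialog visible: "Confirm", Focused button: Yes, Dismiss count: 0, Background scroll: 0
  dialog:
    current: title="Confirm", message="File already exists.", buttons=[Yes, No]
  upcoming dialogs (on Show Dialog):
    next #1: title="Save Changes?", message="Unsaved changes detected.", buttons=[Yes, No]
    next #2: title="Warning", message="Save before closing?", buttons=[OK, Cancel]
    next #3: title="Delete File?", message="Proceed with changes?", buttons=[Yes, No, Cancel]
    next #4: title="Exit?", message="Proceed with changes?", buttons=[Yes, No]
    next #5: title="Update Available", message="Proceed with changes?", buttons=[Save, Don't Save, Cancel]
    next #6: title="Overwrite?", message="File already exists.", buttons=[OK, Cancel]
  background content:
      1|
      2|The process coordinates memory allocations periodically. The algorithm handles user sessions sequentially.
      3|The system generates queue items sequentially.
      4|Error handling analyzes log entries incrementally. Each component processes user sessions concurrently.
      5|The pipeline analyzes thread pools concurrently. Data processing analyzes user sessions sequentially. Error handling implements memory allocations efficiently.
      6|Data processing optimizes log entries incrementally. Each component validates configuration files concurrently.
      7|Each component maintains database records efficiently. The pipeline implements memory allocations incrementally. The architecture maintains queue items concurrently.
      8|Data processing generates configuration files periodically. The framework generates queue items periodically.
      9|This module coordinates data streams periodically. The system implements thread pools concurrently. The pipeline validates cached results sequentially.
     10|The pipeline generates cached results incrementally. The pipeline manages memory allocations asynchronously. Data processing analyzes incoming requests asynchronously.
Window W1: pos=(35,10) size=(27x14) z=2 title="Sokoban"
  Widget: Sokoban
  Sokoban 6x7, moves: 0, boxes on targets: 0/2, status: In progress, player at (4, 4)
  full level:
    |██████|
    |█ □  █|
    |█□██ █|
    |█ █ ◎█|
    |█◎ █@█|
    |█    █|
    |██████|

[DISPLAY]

                                           
                                           
                                           
           ┏━━━━━━━━━━━━━━━━━━━━━━━━━━━━━━━
           ┃ DialogModal                   
           ┠───────────────────────────────
           ┃    ┌──────────────────────┐   
           ┃The │       Confirm        │ry 
           ┃The │ File already exists. │tem
           ┃Erro│      [Yes] ┏━━━━━━━━━━━━━
           ┃The └────────────┃ Sokoban     
           ┃Data processing o┠─────────────
           ┗━━━━━━━━━━━━━━━━━┃██████       
                             ┃█ □  █       
                             ┃█□██ █       
                             ┃█ █ ◎█       
                             ┃█◎ █@█       
                             ┃█    █       
                             ┃██████       
                             ┃Moves: 0  0/2
                             ┃             
                             ┃             
                             ┗━━━━━━━━━━━━━
                                           


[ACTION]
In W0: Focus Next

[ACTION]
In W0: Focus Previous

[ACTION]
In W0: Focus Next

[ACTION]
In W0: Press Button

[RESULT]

                                           
                                           
                                           
           ┏━━━━━━━━━━━━━━━━━━━━━━━━━━━━━━━
           ┃ DialogModal                   
           ┠───────────────────────────────
           ┃                               
           ┃The process coordinates memory 
           ┃The system generates queue item
           ┃Error handling an┏━━━━━━━━━━━━━
           ┃The pipeline anal┃ Sokoban     
           ┃Data processing o┠─────────────
           ┗━━━━━━━━━━━━━━━━━┃██████       
                             ┃█ □  █       
                             ┃█□██ █       
                             ┃█ █ ◎█       
                             ┃█◎ █@█       
                             ┃█    █       
                             ┃██████       
                             ┃Moves: 0  0/2
                             ┃             
                             ┃             
                             ┗━━━━━━━━━━━━━
                                           


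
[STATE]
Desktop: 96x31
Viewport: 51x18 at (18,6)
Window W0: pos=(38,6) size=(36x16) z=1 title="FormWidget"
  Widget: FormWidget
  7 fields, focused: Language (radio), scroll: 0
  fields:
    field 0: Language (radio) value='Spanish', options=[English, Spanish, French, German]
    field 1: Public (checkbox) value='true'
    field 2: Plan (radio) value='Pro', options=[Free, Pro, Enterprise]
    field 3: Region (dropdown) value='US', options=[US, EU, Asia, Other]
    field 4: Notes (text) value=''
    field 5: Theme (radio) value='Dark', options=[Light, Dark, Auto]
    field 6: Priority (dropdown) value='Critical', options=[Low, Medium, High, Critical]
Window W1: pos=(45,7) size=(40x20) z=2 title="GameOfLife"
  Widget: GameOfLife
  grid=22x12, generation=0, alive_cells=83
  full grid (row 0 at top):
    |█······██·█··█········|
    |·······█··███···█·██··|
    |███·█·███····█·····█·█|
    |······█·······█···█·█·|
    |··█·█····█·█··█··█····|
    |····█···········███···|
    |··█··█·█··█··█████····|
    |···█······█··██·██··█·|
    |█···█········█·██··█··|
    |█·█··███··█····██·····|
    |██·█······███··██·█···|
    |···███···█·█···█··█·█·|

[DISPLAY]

                    ┏━━━━━━━━━━━━━━━━━━━━━━━━━━━━━━
                    ┃ FormW┏━━━━━━━━━━━━━━━━━━━━━━━
                    ┠──────┃ GameOfLife            
                    ┃> Lang┠───────────────────────
                    ┃  Publ┃Gen: 0                 
                    ┃  Plan┃█······██·█··█········ 
                    ┃  Regi┃·······█··███···█·██·· 
                    ┃  Note┃███·█·███····█·····█·█ 
                    ┃  Them┃······█·······█···█·█· 
                    ┃  Prio┃··█·█····█·█··█··█···· 
                    ┃      ┃····█···········███··· 
                    ┃      ┃··█··█·█··█··█████···· 
                    ┃      ┃···█······█··██·██··█· 
                    ┃      ┃█···█········█·██··█·· 
                    ┃      ┃█·█··███··█····██····· 
                    ┗━━━━━━┃██·█······███··██·█··· 
                           ┃···███···█·█···█··█·█· 
                           ┃                       


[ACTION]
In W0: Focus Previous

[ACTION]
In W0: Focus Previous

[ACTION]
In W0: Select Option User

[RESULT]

                    ┏━━━━━━━━━━━━━━━━━━━━━━━━━━━━━━
                    ┃ FormW┏━━━━━━━━━━━━━━━━━━━━━━━
                    ┠──────┃ GameOfLife            
                    ┃  Lang┠───────────────────────
                    ┃  Publ┃Gen: 0                 
                    ┃  Plan┃█······██·█··█········ 
                    ┃  Regi┃·······█··███···█·██·· 
                    ┃  Note┃███·█·███····█·····█·█ 
                    ┃> Them┃······█·······█···█·█· 
                    ┃  Prio┃··█·█····█·█··█··█···· 
                    ┃      ┃····█···········███··· 
                    ┃      ┃··█··█·█··█··█████···· 
                    ┃      ┃···█······█··██·██··█· 
                    ┃      ┃█···█········█·██··█·· 
                    ┃      ┃█·█··███··█····██····· 
                    ┗━━━━━━┃██·█······███··██·█··· 
                           ┃···███···█·█···█··█·█· 
                           ┃                       


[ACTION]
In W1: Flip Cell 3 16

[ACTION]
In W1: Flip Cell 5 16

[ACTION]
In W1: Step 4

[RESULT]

                    ┏━━━━━━━━━━━━━━━━━━━━━━━━━━━━━━
                    ┃ FormW┏━━━━━━━━━━━━━━━━━━━━━━━
                    ┠──────┃ GameOfLife            
                    ┃  Lang┠───────────────────────
                    ┃  Publ┃Gen: 4                 
                    ┃  Plan┃······███···██·█······ 
                    ┃  Regi┃·····█··█···██········ 
                    ┃  Note┃···██········█······█· 
                    ┃> Them┃··████·█············██ 
                    ┃  Prio┃··█···██·····█·████·█· 
                    ┃      ┃····███·····█····█···· 
                    ┃      ┃·····█········█······· 
                    ┃      ┃·············█········ 
                    ┃      ┃······················ 
                    ┃      ┃███············█······ 
                    ┗━━━━━━┃█··█······█·█···█····· 
                           ┃·█·█·······███··█····· 
                           ┃                       
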